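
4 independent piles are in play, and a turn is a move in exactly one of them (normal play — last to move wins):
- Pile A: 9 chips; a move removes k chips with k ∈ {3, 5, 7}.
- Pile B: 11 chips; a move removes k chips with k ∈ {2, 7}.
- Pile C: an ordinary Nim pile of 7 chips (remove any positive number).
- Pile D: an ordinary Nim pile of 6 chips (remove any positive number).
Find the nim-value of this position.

3

Grundy values for pile A (subtraction set {3, 5, 7}):
k:     0  1  2  3  4  5  6  7  8  9
g(k):  0  0  0  1  1  1  2  2  2  3
So g(9) = 3.
Build the Grundy sequence for pile B with g(k) = mex{g(k−s) : s ∈ {2, 7}, s ≤ k}:
g(0) = mex{} = 0
g(1) = mex{} = 0
g(2) = mex{0} = 1
g(3) = mex{0} = 1
g(4) = mex{1} = 0
g(5) = mex{1} = 0
g(6) = mex{0} = 1
g(7) = mex{0} = 1
g(8) = mex{0,1} = 2
g(9) = mex{1} = 0
g(10) = mex{1,2} = 0
g(11) = mex{0} = 1
So g(11) = 1.
Pile C is a plain Nim pile of size 7, so its Grundy value is 7.
Pile D is a plain Nim pile of size 6, so its Grundy value is 6.
By the Sprague-Grundy theorem, the Grundy value of a sum of independent games is the XOR of the component values.
Combined value = 3 XOR 1 XOR 7 XOR 6 = 3.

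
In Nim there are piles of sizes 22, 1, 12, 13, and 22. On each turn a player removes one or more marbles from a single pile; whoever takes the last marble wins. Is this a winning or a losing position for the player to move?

Losing position

Write each in binary and XOR column by column:
  10110  (22)
  00001  (1)
  01100  (12)
  01101  (13)
  10110  (22)
  -----
  00000  (0)
The nim-sum is 0, so this is a P-position: the player to move is in a losing position under optimal play.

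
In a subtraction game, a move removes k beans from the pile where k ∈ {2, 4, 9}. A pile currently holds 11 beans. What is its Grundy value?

2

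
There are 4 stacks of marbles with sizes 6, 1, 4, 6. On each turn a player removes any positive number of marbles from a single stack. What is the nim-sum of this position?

Compute the nim-sum pairwise:
6 ⊕ 1 = 7
7 ⊕ 4 = 3
3 ⊕ 6 = 5

5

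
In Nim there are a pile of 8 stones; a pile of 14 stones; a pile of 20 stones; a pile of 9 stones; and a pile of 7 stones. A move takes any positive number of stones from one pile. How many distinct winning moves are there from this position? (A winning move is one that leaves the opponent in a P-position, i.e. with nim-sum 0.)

1

Compute the nim-sum pairwise:
8 ⊕ 14 = 6
6 ⊕ 20 = 18
18 ⊕ 9 = 27
27 ⊕ 7 = 28
The overall nim-sum is X = 28. A pile of size p has a winning move iff p XOR X < p (reduce it to p XOR X).
  8: 8 XOR 28 = 20 ≥ 8 — no move.
  14: 14 XOR 28 = 18 ≥ 14 — no move.
  20: 20 XOR 28 = 8 < 20 — winning move (to 8).
  9: 9 XOR 28 = 21 ≥ 9 — no move.
  7: 7 XOR 28 = 27 ≥ 7 — no move.
That gives 1 winning move.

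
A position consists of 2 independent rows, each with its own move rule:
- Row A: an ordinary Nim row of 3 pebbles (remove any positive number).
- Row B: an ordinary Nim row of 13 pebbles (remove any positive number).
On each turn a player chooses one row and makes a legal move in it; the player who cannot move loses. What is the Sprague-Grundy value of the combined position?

Row A is a plain Nim row of size 3, so its Grundy value is 3.
Row B is a plain Nim row of size 13, so its Grundy value is 13.
The value of a disjunctive sum is the nim-sum of the parts.
Combined value = 3 XOR 13 = 14.

14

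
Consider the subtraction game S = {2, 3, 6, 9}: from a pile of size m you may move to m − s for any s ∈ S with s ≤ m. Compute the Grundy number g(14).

1

Compute g(0), g(1), … for moves {2, 3, 6, 9}:
k:     0  1  2  3  4  5  6  7  8  9 10 11 12 13 14
g(k):  0  0  1  1  2  0  3  1  2  2  3  3  0  0  1
So g(14) = 1.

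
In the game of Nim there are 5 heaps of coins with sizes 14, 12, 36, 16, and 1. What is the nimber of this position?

55

Compute the nim-sum pairwise:
14 XOR 12 = 2
2 XOR 36 = 38
38 XOR 16 = 54
54 XOR 1 = 55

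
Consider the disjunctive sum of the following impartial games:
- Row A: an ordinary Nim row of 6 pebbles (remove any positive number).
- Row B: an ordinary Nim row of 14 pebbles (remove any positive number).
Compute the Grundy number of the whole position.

Row A is a plain Nim row of size 6, so its Grundy value is 6.
Row B is a plain Nim row of size 14, so its Grundy value is 14.
By the Sprague-Grundy theorem, the Grundy value of a sum of independent games is the XOR of the component values.
Combined value = 6 XOR 14 = 8.

8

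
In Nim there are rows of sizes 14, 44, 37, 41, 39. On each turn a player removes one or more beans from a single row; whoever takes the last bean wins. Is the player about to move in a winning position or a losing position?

In binary:
  001110  (14)
  101100  (44)
  100101  (37)
  101001  (41)
  100111  (39)
  ------
  001001  (9)
The nim-sum is 9 ≠ 0, so this is an N-position: the player to move can win.

Winning position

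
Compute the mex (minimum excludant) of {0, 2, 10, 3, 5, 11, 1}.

The values 0, 1, 2, 3 are all present; 4 is the first non-negative integer missing from the set.

4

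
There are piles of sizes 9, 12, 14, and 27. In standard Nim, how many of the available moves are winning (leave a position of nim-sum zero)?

Nim-sum: 9 ⊕ 12 ⊕ 14 ⊕ 27 = 16.
The overall nim-sum is X = 16. A pile of size p has a winning move iff p XOR X < p (reduce it to p XOR X).
  9: 9 XOR 16 = 25 ≥ 9 — no move.
  12: 12 XOR 16 = 28 ≥ 12 — no move.
  14: 14 XOR 16 = 30 ≥ 14 — no move.
  27: 27 XOR 16 = 11 < 27 — winning move (to 11).
That gives 1 winning move.

1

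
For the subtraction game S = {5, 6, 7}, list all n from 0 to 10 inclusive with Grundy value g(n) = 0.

0, 1, 2, 3, 4

Compute g(0), g(1), … for moves {5, 6, 7}:
g(0) = mex{} = 0
g(1) = mex{} = 0
g(2) = mex{} = 0
g(3) = mex{} = 0
g(4) = mex{} = 0
g(5) = mex{0} = 1
g(6) = mex{0} = 1
g(7) = mex{0} = 1
g(8) = mex{0} = 1
g(9) = mex{0} = 1
g(10) = mex{0,1} = 2
The P-positions (g = 0) in 0..10 are 0, 1, 2, 3, 4.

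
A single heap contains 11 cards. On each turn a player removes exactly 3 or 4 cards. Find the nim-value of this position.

1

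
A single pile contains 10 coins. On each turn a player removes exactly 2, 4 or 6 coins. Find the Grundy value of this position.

Compute g(0), g(1), … for moves {2, 4, 6}:
k:     0  1  2  3  4  5  6  7  8  9 10
g(k):  0  0  1  1  2  2  3  3  0  0  1
So g(10) = 1.

1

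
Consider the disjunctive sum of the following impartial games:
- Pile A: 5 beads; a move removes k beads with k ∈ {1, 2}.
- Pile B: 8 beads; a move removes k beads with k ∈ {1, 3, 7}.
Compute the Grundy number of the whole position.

Grundy values for pile A (subtraction set {1, 2}):
k:     0  1  2  3  4  5
g(k):  0  1  2  0  1  2
So g(5) = 2.
Grundy values for pile B (subtraction set {1, 3, 7}):
k:     0  1  2  3  4  5  6  7  8
g(k):  0  1  0  1  0  1  0  1  0
So g(8) = 0.
By the Sprague-Grundy theorem, the Grundy value of a sum of independent games is the XOR of the component values.
Combined value = 2 XOR 0 = 2.

2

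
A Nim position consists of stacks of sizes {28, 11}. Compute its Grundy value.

23

Nim-sum: 28 ⊕ 11 = 23.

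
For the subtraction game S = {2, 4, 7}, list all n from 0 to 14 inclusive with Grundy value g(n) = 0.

Build the Grundy sequence with g(k) = mex{g(k−s) : s ∈ {2, 4, 7}, s ≤ k}:
k:     0  1  2  3  4  5  6  7  8  9 10 11 12 13 14
g(k):  0  0  1  1  2  2  0  3  1  0  2  1  0  2  1
The P-positions (g = 0) in 0..14 are 0, 1, 6, 9, 12.

0, 1, 6, 9, 12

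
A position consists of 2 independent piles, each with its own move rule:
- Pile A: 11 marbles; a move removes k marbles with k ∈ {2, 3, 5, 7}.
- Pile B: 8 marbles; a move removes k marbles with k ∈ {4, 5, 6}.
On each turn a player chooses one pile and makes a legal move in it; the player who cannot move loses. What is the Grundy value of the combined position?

For pile A, compute g(0), g(1), … with moves {2, 3, 5, 7}:
k:     0  1  2  3  4  5  6  7  8  9 10 11
g(k):  0  0  1  1  2  2  3  3  4  0  0  1
So g(11) = 1.
Grundy values for pile B (subtraction set {4, 5, 6}):
g(0) = mex{} = 0
g(1) = mex{} = 0
g(2) = mex{} = 0
g(3) = mex{} = 0
g(4) = mex{0} = 1
g(5) = mex{0} = 1
g(6) = mex{0} = 1
g(7) = mex{0} = 1
g(8) = mex{0,1} = 2
So g(8) = 2.
By the Sprague-Grundy theorem, the Grundy value of a sum of independent games is the XOR of the component values.
Combined value = 1 ⊕ 2 = 3.

3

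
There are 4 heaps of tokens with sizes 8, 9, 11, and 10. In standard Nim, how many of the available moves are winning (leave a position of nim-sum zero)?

Nim-sum: 8 ^ 9 ^ 11 ^ 10 = 0.
The nim-sum is already 0, so every move leaves a nonzero nim-sum — there are no winning moves.

0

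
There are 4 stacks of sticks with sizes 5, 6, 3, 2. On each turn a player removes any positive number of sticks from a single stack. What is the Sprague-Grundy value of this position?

2

Compute the nim-sum pairwise:
5 XOR 6 = 3
3 XOR 3 = 0
0 XOR 2 = 2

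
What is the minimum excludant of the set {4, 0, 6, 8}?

1

0 is in the set but 1 is not, so the mex is 1.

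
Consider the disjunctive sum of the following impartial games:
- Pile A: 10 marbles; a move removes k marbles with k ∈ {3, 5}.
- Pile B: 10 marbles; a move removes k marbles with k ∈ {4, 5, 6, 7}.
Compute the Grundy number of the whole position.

2

For pile A, compute g(0), g(1), … with moves {3, 5}:
k:     0  1  2  3  4  5  6  7  8  9 10
g(k):  0  0  0  1  1  1  2  2  0  0  0
So g(10) = 0.
Grundy values for pile B (subtraction set {4, 5, 6, 7}):
g(0) = mex{} = 0
g(1) = mex{} = 0
g(2) = mex{} = 0
g(3) = mex{} = 0
g(4) = mex{0} = 1
g(5) = mex{0} = 1
g(6) = mex{0} = 1
g(7) = mex{0} = 1
g(8) = mex{0,1} = 2
g(9) = mex{0,1} = 2
g(10) = mex{0,1} = 2
So g(10) = 2.
The value of a disjunctive sum is the nim-sum of the parts.
Combined value = 0 XOR 2 = 2.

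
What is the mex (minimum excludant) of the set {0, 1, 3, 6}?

2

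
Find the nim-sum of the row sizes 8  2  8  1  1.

2

Compute the nim-sum pairwise:
8 XOR 2 = 10
10 XOR 8 = 2
2 XOR 1 = 3
3 XOR 1 = 2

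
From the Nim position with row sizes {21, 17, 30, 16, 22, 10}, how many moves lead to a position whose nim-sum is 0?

Compute the nim-sum pairwise:
21 XOR 17 = 4
4 XOR 30 = 26
26 XOR 16 = 10
10 XOR 22 = 28
28 XOR 10 = 22
The overall nim-sum is X = 22. A row of size p has a winning move iff p XOR X < p (reduce it to p XOR X).
  21: 21 XOR 22 = 3 < 21 — winning move (to 3).
  17: 17 XOR 22 = 7 < 17 — winning move (to 7).
  30: 30 XOR 22 = 8 < 30 — winning move (to 8).
  16: 16 XOR 22 = 6 < 16 — winning move (to 6).
  22: 22 XOR 22 = 0 < 22 — winning move (to 0).
  10: 10 XOR 22 = 28 ≥ 10 — no move.
That gives 5 winning moves.

5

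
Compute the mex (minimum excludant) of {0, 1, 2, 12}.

The values 0, 1, 2 are all present; 3 is the first non-negative integer missing from the set.

3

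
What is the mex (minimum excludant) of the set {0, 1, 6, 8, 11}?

The values 0, 1 are all present; 2 is the first non-negative integer missing from the set.

2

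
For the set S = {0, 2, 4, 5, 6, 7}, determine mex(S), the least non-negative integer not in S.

1

0 is in the set but 1 is not, so the mex is 1.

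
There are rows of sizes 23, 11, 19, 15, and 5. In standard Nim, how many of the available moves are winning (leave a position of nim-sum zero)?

Nim-sum: 23 ^ 11 ^ 19 ^ 15 ^ 5 = 5.
The overall nim-sum is X = 5. A row of size p has a winning move iff p XOR X < p (reduce it to p XOR X).
  23: 23 XOR 5 = 18 < 23 — winning move (to 18).
  11: 11 XOR 5 = 14 ≥ 11 — no move.
  19: 19 XOR 5 = 22 ≥ 19 — no move.
  15: 15 XOR 5 = 10 < 15 — winning move (to 10).
  5: 5 XOR 5 = 0 < 5 — winning move (to 0).
That gives 3 winning moves.

3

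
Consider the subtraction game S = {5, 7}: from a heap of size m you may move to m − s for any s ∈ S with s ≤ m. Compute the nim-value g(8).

Compute g(0), g(1), … for moves {5, 7}:
g(0) = mex{} = 0
g(1) = mex{} = 0
g(2) = mex{} = 0
g(3) = mex{} = 0
g(4) = mex{} = 0
g(5) = mex{0} = 1
g(6) = mex{0} = 1
g(7) = mex{0} = 1
g(8) = mex{0} = 1
So g(8) = 1.

1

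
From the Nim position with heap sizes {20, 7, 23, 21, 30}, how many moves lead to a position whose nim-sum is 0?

Write each in binary and XOR column by column:
  10100  (20)
  00111  (7)
  10111  (23)
  10101  (21)
  11110  (30)
  -----
  01111  (15)
The overall nim-sum is X = 15. A heap of size p has a winning move iff p XOR X < p (reduce it to p XOR X).
  20: 20 XOR 15 = 27 ≥ 20 — no move.
  7: 7 XOR 15 = 8 ≥ 7 — no move.
  23: 23 XOR 15 = 24 ≥ 23 — no move.
  21: 21 XOR 15 = 26 ≥ 21 — no move.
  30: 30 XOR 15 = 17 < 30 — winning move (to 17).
That gives 1 winning move.

1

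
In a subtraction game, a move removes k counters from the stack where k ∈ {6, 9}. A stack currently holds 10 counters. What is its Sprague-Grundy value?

1

Compute g(0), g(1), … for moves {6, 9}:
k:     0  1  2  3  4  5  6  7  8  9 10
g(k):  0  0  0  0  0  0  1  1  1  1  1
So g(10) = 1.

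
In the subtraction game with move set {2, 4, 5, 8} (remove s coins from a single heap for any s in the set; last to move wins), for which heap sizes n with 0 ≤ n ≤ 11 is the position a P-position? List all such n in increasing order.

0, 1, 7, 10

Compute g(0), g(1), … for moves {2, 4, 5, 8}:
k:     0  1  2  3  4  5  6  7  8  9 10 11
g(k):  0  0  1  1  2  2  3  0  4  1  0  2
The P-positions (g = 0) in 0..11 are 0, 1, 7, 10.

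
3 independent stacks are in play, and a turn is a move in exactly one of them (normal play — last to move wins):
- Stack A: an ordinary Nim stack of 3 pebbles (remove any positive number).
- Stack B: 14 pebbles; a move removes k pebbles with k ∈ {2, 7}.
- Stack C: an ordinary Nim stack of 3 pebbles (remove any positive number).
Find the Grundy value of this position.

Stack A is a plain Nim stack of size 3, so its Grundy value is 3.
For stack B, compute g(0), g(1), … with moves {2, 7}:
k:     0  1  2  3  4  5  6  7  8  9 10 11 12 13 14
g(k):  0  0  1  1  0  0  1  1  2  0  0  1  1  0  0
So g(14) = 0.
Stack C is a plain Nim stack of size 3, so its Grundy value is 3.
By the Sprague-Grundy theorem, the Grundy value of a sum of independent games is the XOR of the component values.
Combined value = 3 ⊕ 0 ⊕ 3 = 0.

0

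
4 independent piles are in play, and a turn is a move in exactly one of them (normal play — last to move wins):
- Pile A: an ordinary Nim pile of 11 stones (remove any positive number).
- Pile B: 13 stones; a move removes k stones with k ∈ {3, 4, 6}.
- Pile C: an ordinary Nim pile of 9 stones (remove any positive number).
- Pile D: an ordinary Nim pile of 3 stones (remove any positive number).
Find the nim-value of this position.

Pile A is a plain Nim pile of size 11, so its Grundy value is 11.
Grundy values for pile B (subtraction set {3, 4, 6}):
k:     0  1  2  3  4  5  6  7  8  9 10 11 12 13
g(k):  0  0  0  1  1  1  2  2  2  0  0  0  1  1
So g(13) = 1.
Pile C is a plain Nim pile of size 9, so its Grundy value is 9.
Pile D is a plain Nim pile of size 3, so its Grundy value is 3.
By the Sprague-Grundy theorem, the Grundy value of a sum of independent games is the XOR of the component values.
Combined value = 11 XOR 1 XOR 9 XOR 3 = 0.

0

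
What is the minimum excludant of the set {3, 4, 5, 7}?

0 is not in the set, so the mex is 0.

0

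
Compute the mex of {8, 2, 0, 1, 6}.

3

The values 0, 1, 2 are all present; 3 is the first non-negative integer missing from the set.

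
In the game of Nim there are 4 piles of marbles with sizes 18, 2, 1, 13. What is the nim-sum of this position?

Nim-sum: 18 ^ 2 ^ 1 ^ 13 = 28.

28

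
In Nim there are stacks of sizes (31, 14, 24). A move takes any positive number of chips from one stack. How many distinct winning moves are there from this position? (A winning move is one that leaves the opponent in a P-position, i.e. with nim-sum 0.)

Bitwise XOR of the heap sizes:
  11111  (31)
  01110  (14)
  11000  (24)
  -----
  01001  (9)
The overall nim-sum is X = 9. A stack of size p has a winning move iff p XOR X < p (reduce it to p XOR X).
  31: 31 XOR 9 = 22 < 31 — winning move (to 22).
  14: 14 XOR 9 = 7 < 14 — winning move (to 7).
  24: 24 XOR 9 = 17 < 24 — winning move (to 17).
That gives 3 winning moves.

3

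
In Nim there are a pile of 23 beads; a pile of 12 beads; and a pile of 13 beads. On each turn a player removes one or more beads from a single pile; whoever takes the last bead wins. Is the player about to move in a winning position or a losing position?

Compute the nim-sum pairwise:
23 ⊕ 12 = 27
27 ⊕ 13 = 22
The nim-sum is 22 ≠ 0, so this is an N-position: the player to move can win.

Winning position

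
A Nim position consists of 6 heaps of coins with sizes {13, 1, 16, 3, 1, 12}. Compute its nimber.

18

Compute the nim-sum pairwise:
13 ^ 1 = 12
12 ^ 16 = 28
28 ^ 3 = 31
31 ^ 1 = 30
30 ^ 12 = 18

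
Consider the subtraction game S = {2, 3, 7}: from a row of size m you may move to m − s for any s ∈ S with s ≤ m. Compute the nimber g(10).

Grundy values for subtraction set {2, 3, 7}:
k:     0  1  2  3  4  5  6  7  8  9 10
g(k):  0  0  1  1  2  0  0  1  1  2  0
So g(10) = 0.

0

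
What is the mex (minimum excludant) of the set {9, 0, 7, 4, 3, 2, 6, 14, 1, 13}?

5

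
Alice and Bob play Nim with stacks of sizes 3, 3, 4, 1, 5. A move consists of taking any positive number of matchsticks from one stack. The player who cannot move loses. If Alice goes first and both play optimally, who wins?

Nim-sum: 3 ^ 3 ^ 4 ^ 1 ^ 5 = 0.
The nim-sum is 0, so this is a P-position: the player to move is in a losing position under optimal play; Alice is about to move from it and so loses — Bob wins.

Bob wins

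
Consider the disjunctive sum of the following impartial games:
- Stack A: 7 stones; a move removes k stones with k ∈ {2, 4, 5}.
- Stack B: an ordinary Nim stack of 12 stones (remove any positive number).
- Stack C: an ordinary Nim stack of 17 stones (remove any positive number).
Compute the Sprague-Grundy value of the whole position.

29

Build the Grundy sequence for stack A with g(k) = mex{g(k−s) : s ∈ {2, 4, 5}, s ≤ k}:
g(0) = mex{} = 0
g(1) = mex{} = 0
g(2) = mex{0} = 1
g(3) = mex{0} = 1
g(4) = mex{0,1} = 2
g(5) = mex{0,1} = 2
g(6) = mex{0,1,2} = 3
g(7) = mex{1,2} = 0
So g(7) = 0.
Stack B is a plain Nim stack of size 12, so its Grundy value is 12.
Stack C is a plain Nim stack of size 17, so its Grundy value is 17.
The value of a disjunctive sum is the nim-sum of the parts.
Combined value = 0 XOR 12 XOR 17 = 29.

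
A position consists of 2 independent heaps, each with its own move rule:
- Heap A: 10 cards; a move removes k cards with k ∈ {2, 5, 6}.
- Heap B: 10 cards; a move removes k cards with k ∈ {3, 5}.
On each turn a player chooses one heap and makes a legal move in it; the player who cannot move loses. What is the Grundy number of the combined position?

1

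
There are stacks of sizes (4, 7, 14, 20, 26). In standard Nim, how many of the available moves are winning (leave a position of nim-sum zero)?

Nim-sum: 4 ⊕ 7 ⊕ 14 ⊕ 20 ⊕ 26 = 3.
The overall nim-sum is X = 3. A stack of size p has a winning move iff p XOR X < p (reduce it to p XOR X).
  4: 4 XOR 3 = 7 ≥ 4 — no move.
  7: 7 XOR 3 = 4 < 7 — winning move (to 4).
  14: 14 XOR 3 = 13 < 14 — winning move (to 13).
  20: 20 XOR 3 = 23 ≥ 20 — no move.
  26: 26 XOR 3 = 25 < 26 — winning move (to 25).
That gives 3 winning moves.

3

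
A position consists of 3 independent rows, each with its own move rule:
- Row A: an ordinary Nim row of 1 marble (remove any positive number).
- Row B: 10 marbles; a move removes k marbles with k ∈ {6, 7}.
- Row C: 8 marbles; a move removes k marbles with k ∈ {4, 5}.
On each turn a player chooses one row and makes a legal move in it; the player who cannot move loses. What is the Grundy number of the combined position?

2

Row A is a plain Nim row of size 1, so its Grundy value is 1.
For row B, compute g(0), g(1), … with moves {6, 7}:
k:     0  1  2  3  4  5  6  7  8  9 10
g(k):  0  0  0  0  0  0  1  1  1  1  1
So g(10) = 1.
Build the Grundy sequence for row C with g(k) = mex{g(k−s) : s ∈ {4, 5}, s ≤ k}:
g(0) = mex{} = 0
g(1) = mex{} = 0
g(2) = mex{} = 0
g(3) = mex{} = 0
g(4) = mex{0} = 1
g(5) = mex{0} = 1
g(6) = mex{0} = 1
g(7) = mex{0} = 1
g(8) = mex{0,1} = 2
So g(8) = 2.
By the Sprague-Grundy theorem, the Grundy value of a sum of independent games is the XOR of the component values.
Combined value = 1 XOR 1 XOR 2 = 2.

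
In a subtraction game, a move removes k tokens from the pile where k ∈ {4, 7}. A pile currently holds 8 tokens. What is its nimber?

Grundy values for subtraction set {4, 7}:
k:     0  1  2  3  4  5  6  7  8
g(k):  0  0  0  0  1  1  1  1  2
So g(8) = 2.

2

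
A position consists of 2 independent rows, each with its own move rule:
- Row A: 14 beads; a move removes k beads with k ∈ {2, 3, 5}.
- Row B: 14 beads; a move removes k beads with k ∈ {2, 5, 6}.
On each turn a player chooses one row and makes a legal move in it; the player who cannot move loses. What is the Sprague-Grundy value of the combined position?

1

For row A, compute g(0), g(1), … with moves {2, 3, 5}:
k:     0  1  2  3  4  5  6  7  8  9 10 11 12 13 14
g(k):  0  0  1  1  2  2  3  0  0  1  1  2  2  3  0
So g(14) = 0.
Grundy values for row B (subtraction set {2, 5, 6}):
k:     0  1  2  3  4  5  6  7  8  9 10 11 12 13 14
g(k):  0  0  1  1  0  2  1  3  0  2  1  0  0  1  1
So g(14) = 1.
The value of a disjunctive sum is the nim-sum of the parts.
Combined value = 0 XOR 1 = 1.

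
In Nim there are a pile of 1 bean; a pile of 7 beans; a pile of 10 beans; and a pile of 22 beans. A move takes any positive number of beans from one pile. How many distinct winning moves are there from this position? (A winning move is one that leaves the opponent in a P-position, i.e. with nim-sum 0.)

1

Nim-sum: 1 XOR 7 XOR 10 XOR 22 = 26.
The overall nim-sum is X = 26. A pile of size p has a winning move iff p XOR X < p (reduce it to p XOR X).
  1: 1 XOR 26 = 27 ≥ 1 — no move.
  7: 7 XOR 26 = 29 ≥ 7 — no move.
  10: 10 XOR 26 = 16 ≥ 10 — no move.
  22: 22 XOR 26 = 12 < 22 — winning move (to 12).
That gives 1 winning move.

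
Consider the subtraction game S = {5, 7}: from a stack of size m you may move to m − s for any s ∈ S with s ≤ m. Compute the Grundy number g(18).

Compute g(0), g(1), … for moves {5, 7}:
k:     0  1  2  3  4  5  6  7  8  9 10 11 12 13 14 15 16 17 18
g(k):  0  0  0  0  0  1  1  1  1  1  2  2  0  0  0  0  0  1  1
So g(18) = 1.

1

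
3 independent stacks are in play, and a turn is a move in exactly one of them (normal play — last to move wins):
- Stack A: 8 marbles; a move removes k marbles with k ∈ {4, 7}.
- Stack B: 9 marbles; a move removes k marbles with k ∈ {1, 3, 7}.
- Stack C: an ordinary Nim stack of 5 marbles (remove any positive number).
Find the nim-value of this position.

For stack A, compute g(0), g(1), … with moves {4, 7}:
g(0) = mex{} = 0
g(1) = mex{} = 0
g(2) = mex{} = 0
g(3) = mex{} = 0
g(4) = mex{0} = 1
g(5) = mex{0} = 1
g(6) = mex{0} = 1
g(7) = mex{0} = 1
g(8) = mex{0,1} = 2
So g(8) = 2.
Build the Grundy sequence for stack B with g(k) = mex{g(k−s) : s ∈ {1, 3, 7}, s ≤ k}:
k:     0  1  2  3  4  5  6  7  8  9
g(k):  0  1  0  1  0  1  0  1  0  1
So g(9) = 1.
Stack C is a plain Nim stack of size 5, so its Grundy value is 5.
By the Sprague-Grundy theorem, the Grundy value of a sum of independent games is the XOR of the component values.
Combined value = 2 XOR 1 XOR 5 = 6.

6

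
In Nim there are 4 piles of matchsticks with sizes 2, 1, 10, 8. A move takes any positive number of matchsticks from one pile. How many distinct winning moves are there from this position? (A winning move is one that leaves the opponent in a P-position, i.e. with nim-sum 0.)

1

In binary:
  0010  (2)
  0001  (1)
  1010  (10)
  1000  (8)
  ----
  0001  (1)
The overall nim-sum is X = 1. A pile of size p has a winning move iff p XOR X < p (reduce it to p XOR X).
  2: 2 XOR 1 = 3 ≥ 2 — no move.
  1: 1 XOR 1 = 0 < 1 — winning move (to 0).
  10: 10 XOR 1 = 11 ≥ 10 — no move.
  8: 8 XOR 1 = 9 ≥ 8 — no move.
That gives 1 winning move.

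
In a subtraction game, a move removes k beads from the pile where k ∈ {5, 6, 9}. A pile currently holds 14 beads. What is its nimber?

0

Compute g(0), g(1), … for moves {5, 6, 9}:
k:     0  1  2  3  4  5  6  7  8  9 10 11 12 13 14
g(k):  0  0  0  0  0  1  1  1  1  1  2  2  2  2  0
So g(14) = 0.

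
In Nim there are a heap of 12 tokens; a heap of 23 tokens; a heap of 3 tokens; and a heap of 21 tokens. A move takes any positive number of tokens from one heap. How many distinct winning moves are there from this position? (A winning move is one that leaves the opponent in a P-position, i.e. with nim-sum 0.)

1

Compute the nim-sum pairwise:
12 ⊕ 23 = 27
27 ⊕ 3 = 24
24 ⊕ 21 = 13
The overall nim-sum is X = 13. A heap of size p has a winning move iff p XOR X < p (reduce it to p XOR X).
  12: 12 XOR 13 = 1 < 12 — winning move (to 1).
  23: 23 XOR 13 = 26 ≥ 23 — no move.
  3: 3 XOR 13 = 14 ≥ 3 — no move.
  21: 21 XOR 13 = 24 ≥ 21 — no move.
That gives 1 winning move.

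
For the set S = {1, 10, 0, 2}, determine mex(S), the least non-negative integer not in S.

3

The values 0, 1, 2 are all present; 3 is the first non-negative integer missing from the set.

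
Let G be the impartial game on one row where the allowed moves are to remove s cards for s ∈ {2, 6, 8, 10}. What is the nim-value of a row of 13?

2

Grundy values for subtraction set {2, 6, 8, 10}:
k:     0  1  2  3  4  5  6  7  8  9 10 11 12 13
g(k):  0  0  1  1  0  0  1  1  2  2  3  3  2  2
So g(13) = 2.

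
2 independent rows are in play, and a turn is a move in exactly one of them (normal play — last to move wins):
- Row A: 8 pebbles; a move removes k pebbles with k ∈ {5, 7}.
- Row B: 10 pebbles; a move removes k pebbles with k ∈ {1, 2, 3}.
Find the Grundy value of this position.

3

For row A, compute g(0), g(1), … with moves {5, 7}:
k:     0  1  2  3  4  5  6  7  8
g(k):  0  0  0  0  0  1  1  1  1
So g(8) = 1.
Build the Grundy sequence for row B with g(k) = mex{g(k−s) : s ∈ {1, 2, 3}, s ≤ k}:
g(0) = mex{} = 0
g(1) = mex{0} = 1
g(2) = mex{0,1} = 2
g(3) = mex{0,1,2} = 3
g(4) = mex{1,2,3} = 0
g(5) = mex{0,2,3} = 1
g(6) = mex{0,1,3} = 2
g(7) = mex{0,1,2} = 3
g(8) = mex{1,2,3} = 0
g(9) = mex{0,2,3} = 1
g(10) = mex{0,1,3} = 2
So g(10) = 2.
The value of a disjunctive sum is the nim-sum of the parts.
Combined value = 1 XOR 2 = 3.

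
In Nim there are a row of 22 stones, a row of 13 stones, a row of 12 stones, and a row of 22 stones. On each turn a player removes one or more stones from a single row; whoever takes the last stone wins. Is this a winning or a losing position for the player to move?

Winning position

Compute the nim-sum pairwise:
22 ^ 13 = 27
27 ^ 12 = 23
23 ^ 22 = 1
The nim-sum is 1 ≠ 0, so this is an N-position: the player to move can win.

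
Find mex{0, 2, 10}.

1

0 is in the set but 1 is not, so the mex is 1.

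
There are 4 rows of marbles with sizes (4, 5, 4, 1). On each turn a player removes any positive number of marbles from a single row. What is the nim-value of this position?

Compute the nim-sum pairwise:
4 ^ 5 = 1
1 ^ 4 = 5
5 ^ 1 = 4

4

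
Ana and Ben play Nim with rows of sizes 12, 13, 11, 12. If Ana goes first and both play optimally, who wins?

Ana wins

In binary:
  1100  (12)
  1101  (13)
  1011  (11)
  1100  (12)
  ----
  0110  (6)
The nim-sum is 6 ≠ 0, so this is an N-position: the player to move can win; Ana has a winning move.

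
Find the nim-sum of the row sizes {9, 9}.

Write each in binary and XOR column by column:
  1001  (9)
  1001  (9)
  ----
  0000  (0)

0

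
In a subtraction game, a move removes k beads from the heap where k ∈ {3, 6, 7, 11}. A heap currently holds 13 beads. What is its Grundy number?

1

Grundy values for subtraction set {3, 6, 7, 11}:
g(0) = mex{} = 0
g(1) = mex{} = 0
g(2) = mex{} = 0
g(3) = mex{0} = 1
g(4) = mex{0} = 1
g(5) = mex{0} = 1
g(6) = mex{0,1} = 2
g(7) = mex{0,1} = 2
g(8) = mex{0,1} = 2
g(9) = mex{0,1,2} = 3
g(10) = mex{1,2} = 0
g(11) = mex{0,1,2} = 3
g(12) = mex{0,1,2,3} = 4
g(13) = mex{0,2} = 1
So g(13) = 1.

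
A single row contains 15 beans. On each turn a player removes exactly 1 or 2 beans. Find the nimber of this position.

Compute g(0), g(1), … for moves {1, 2}:
k:     0  1  2  3  4  5  6  7  8  9 10 11 12 13 14 15
g(k):  0  1  2  0  1  2  0  1  2  0  1  2  0  1  2  0
So g(15) = 0.

0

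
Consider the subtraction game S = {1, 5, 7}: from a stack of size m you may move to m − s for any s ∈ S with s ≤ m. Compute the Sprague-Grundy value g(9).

1

Grundy values for subtraction set {1, 5, 7}:
g(0) = mex{} = 0
g(1) = mex{0} = 1
g(2) = mex{1} = 0
g(3) = mex{0} = 1
g(4) = mex{1} = 0
g(5) = mex{0} = 1
g(6) = mex{1} = 0
g(7) = mex{0} = 1
g(8) = mex{1} = 0
g(9) = mex{0} = 1
So g(9) = 1.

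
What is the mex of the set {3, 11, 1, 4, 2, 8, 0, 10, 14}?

5

The values 0, 1, 2, 3, 4 are all present; 5 is the first non-negative integer missing from the set.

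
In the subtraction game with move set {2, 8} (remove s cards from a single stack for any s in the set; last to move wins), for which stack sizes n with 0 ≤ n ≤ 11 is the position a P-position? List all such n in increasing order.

0, 1, 4, 5, 10, 11

Compute g(0), g(1), … for moves {2, 8}:
k:     0  1  2  3  4  5  6  7  8  9 10 11
g(k):  0  0  1  1  0  0  1  1  2  2  0  0
The P-positions (g = 0) in 0..11 are 0, 1, 4, 5, 10, 11.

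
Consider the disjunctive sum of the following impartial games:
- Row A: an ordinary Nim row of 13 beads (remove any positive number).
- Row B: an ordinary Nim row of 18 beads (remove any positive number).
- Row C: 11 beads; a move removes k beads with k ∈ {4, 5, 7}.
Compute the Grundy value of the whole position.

Row A is a plain Nim row of size 13, so its Grundy value is 13.
Row B is a plain Nim row of size 18, so its Grundy value is 18.
Build the Grundy sequence for row C with g(k) = mex{g(k−s) : s ∈ {4, 5, 7}, s ≤ k}:
k:     0  1  2  3  4  5  6  7  8  9 10 11
g(k):  0  0  0  0  1  1  1  1  2  2  2  0
So g(11) = 0.
By the Sprague-Grundy theorem, the Grundy value of a sum of independent games is the XOR of the component values.
Combined value = 13 XOR 18 XOR 0 = 31.

31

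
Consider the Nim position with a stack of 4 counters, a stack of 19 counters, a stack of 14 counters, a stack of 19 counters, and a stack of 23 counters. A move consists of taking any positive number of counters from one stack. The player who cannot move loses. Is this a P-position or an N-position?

Write each in binary and XOR column by column:
  00100  (4)
  10011  (19)
  01110  (14)
  10011  (19)
  10111  (23)
  -----
  11101  (29)
The nim-sum is 29 ≠ 0, so this is an N-position: the player to move can win.

N-position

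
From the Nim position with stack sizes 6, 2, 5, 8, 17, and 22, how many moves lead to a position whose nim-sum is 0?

1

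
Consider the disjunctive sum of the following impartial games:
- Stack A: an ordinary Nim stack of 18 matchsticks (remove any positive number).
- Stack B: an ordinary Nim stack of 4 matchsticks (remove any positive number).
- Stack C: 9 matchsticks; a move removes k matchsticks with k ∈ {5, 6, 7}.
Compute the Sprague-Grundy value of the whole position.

Stack A is a plain Nim stack of size 18, so its Grundy value is 18.
Stack B is a plain Nim stack of size 4, so its Grundy value is 4.
Grundy values for stack C (subtraction set {5, 6, 7}):
g(0) = mex{} = 0
g(1) = mex{} = 0
g(2) = mex{} = 0
g(3) = mex{} = 0
g(4) = mex{} = 0
g(5) = mex{0} = 1
g(6) = mex{0} = 1
g(7) = mex{0} = 1
g(8) = mex{0} = 1
g(9) = mex{0} = 1
So g(9) = 1.
By the Sprague-Grundy theorem, the Grundy value of a sum of independent games is the XOR of the component values.
Combined value = 18 ⊕ 4 ⊕ 1 = 23.

23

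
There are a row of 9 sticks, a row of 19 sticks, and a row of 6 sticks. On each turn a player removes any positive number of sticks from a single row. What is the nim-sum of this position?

28

Nim-sum: 9 ⊕ 19 ⊕ 6 = 28.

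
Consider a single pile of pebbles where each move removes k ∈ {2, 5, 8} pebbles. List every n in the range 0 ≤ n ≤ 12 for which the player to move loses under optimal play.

0, 1, 4, 7, 10, 11

Compute g(0), g(1), … for moves {2, 5, 8}:
k:     0  1  2  3  4  5  6  7  8  9 10 11 12
g(k):  0  0  1  1  0  2  1  0  2  1  0  0  1
The P-positions (g = 0) in 0..12 are 0, 1, 4, 7, 10, 11.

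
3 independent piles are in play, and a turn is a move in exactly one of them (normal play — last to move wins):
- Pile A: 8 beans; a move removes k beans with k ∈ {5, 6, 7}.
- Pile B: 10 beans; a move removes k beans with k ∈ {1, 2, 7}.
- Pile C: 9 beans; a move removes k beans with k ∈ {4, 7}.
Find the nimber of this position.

Grundy values for pile A (subtraction set {5, 6, 7}):
k:     0  1  2  3  4  5  6  7  8
g(k):  0  0  0  0  0  1  1  1  1
So g(8) = 1.
Grundy values for pile B (subtraction set {1, 2, 7}):
k:     0  1  2  3  4  5  6  7  8  9 10
g(k):  0  1  2  0  1  2  0  1  2  0  1
So g(10) = 1.
Grundy values for pile C (subtraction set {4, 7}):
g(0) = mex{} = 0
g(1) = mex{} = 0
g(2) = mex{} = 0
g(3) = mex{} = 0
g(4) = mex{0} = 1
g(5) = mex{0} = 1
g(6) = mex{0} = 1
g(7) = mex{0} = 1
g(8) = mex{0,1} = 2
g(9) = mex{0,1} = 2
So g(9) = 2.
The value of a disjunctive sum is the nim-sum of the parts.
Combined value = 1 ⊕ 1 ⊕ 2 = 2.

2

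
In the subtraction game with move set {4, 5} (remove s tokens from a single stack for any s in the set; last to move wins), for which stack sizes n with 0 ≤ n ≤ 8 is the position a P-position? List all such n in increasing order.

Compute g(0), g(1), … for moves {4, 5}:
k:     0  1  2  3  4  5  6  7  8
g(k):  0  0  0  0  1  1  1  1  2
The P-positions (g = 0) in 0..8 are 0, 1, 2, 3.

0, 1, 2, 3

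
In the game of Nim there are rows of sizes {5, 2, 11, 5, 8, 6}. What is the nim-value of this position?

7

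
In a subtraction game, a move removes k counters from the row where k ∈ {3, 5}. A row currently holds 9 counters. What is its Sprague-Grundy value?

Grundy values for subtraction set {3, 5}:
k:     0  1  2  3  4  5  6  7  8  9
g(k):  0  0  0  1  1  1  2  2  0  0
So g(9) = 0.

0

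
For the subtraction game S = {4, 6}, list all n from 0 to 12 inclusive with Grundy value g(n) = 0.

0, 1, 2, 3, 10, 11, 12

Grundy values for subtraction set {4, 6}:
g(0) = mex{} = 0
g(1) = mex{} = 0
g(2) = mex{} = 0
g(3) = mex{} = 0
g(4) = mex{0} = 1
g(5) = mex{0} = 1
g(6) = mex{0} = 1
g(7) = mex{0} = 1
g(8) = mex{0,1} = 2
g(9) = mex{0,1} = 2
g(10) = mex{1} = 0
g(11) = mex{1} = 0
g(12) = mex{1,2} = 0
The P-positions (g = 0) in 0..12 are 0, 1, 2, 3, 10, 11, 12.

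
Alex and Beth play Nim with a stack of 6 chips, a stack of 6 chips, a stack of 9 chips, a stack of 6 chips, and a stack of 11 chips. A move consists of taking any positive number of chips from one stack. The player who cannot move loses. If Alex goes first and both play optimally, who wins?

Compute the nim-sum pairwise:
6 XOR 6 = 0
0 XOR 9 = 9
9 XOR 6 = 15
15 XOR 11 = 4
The nim-sum is 4 ≠ 0, so this is an N-position: the player to move can win; Alex has a winning move.

Alex wins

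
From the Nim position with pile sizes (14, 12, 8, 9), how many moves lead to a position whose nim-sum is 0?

Nim-sum: 14 ⊕ 12 ⊕ 8 ⊕ 9 = 3.
The overall nim-sum is X = 3. A pile of size p has a winning move iff p XOR X < p (reduce it to p XOR X).
  14: 14 XOR 3 = 13 < 14 — winning move (to 13).
  12: 12 XOR 3 = 15 ≥ 12 — no move.
  8: 8 XOR 3 = 11 ≥ 8 — no move.
  9: 9 XOR 3 = 10 ≥ 9 — no move.
That gives 1 winning move.

1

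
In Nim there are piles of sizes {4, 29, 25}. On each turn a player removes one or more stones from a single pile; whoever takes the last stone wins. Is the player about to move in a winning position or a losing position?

Compute the nim-sum pairwise:
4 XOR 29 = 25
25 XOR 25 = 0
The nim-sum is 0, so this is a P-position: the player to move is in a losing position under optimal play.

Losing position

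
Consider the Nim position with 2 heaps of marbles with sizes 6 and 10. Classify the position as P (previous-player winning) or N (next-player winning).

Nim-sum: 6 ⊕ 10 = 12.
The nim-sum is 12 ≠ 0, so this is an N-position: the player to move can win.

N-position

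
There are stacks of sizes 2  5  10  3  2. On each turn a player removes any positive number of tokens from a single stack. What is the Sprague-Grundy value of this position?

Compute the nim-sum pairwise:
2 XOR 5 = 7
7 XOR 10 = 13
13 XOR 3 = 14
14 XOR 2 = 12

12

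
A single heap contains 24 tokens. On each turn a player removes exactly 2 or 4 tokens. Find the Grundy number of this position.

Grundy values for subtraction set {2, 4}:
k:     0  1  2  3  4  5  6  7  8  9 10 11 12 13 14 15 16 17 18 19 20 21 22 23 24
g(k):  0  0  1  1  2  2  0  0  1  1  2  2  0  0  1  1  2  2  0  0  1  1  2  2  0
So g(24) = 0.

0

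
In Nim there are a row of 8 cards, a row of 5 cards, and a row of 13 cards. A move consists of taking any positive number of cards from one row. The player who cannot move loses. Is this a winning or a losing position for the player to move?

Losing position

Nim-sum: 8 ^ 5 ^ 13 = 0.
The nim-sum is 0, so this is a P-position: the player to move is in a losing position under optimal play.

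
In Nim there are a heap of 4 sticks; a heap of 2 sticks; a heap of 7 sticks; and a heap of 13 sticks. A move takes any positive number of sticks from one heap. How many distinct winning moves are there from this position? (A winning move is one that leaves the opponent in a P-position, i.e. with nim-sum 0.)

1

Compute the nim-sum pairwise:
4 ⊕ 2 = 6
6 ⊕ 7 = 1
1 ⊕ 13 = 12
The overall nim-sum is X = 12. A heap of size p has a winning move iff p XOR X < p (reduce it to p XOR X).
  4: 4 XOR 12 = 8 ≥ 4 — no move.
  2: 2 XOR 12 = 14 ≥ 2 — no move.
  7: 7 XOR 12 = 11 ≥ 7 — no move.
  13: 13 XOR 12 = 1 < 13 — winning move (to 1).
That gives 1 winning move.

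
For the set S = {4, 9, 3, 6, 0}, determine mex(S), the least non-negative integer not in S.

1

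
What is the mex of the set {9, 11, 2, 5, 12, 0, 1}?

3

The values 0, 1, 2 are all present; 3 is the first non-negative integer missing from the set.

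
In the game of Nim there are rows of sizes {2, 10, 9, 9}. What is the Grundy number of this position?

8

Compute the nim-sum pairwise:
2 ^ 10 = 8
8 ^ 9 = 1
1 ^ 9 = 8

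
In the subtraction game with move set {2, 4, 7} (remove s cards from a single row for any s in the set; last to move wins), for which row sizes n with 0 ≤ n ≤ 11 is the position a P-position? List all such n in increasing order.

0, 1, 6, 9

Compute g(0), g(1), … for moves {2, 4, 7}:
g(0) = mex{} = 0
g(1) = mex{} = 0
g(2) = mex{0} = 1
g(3) = mex{0} = 1
g(4) = mex{0,1} = 2
g(5) = mex{0,1} = 2
g(6) = mex{1,2} = 0
g(7) = mex{0,1,2} = 3
g(8) = mex{0,2} = 1
g(9) = mex{1,2,3} = 0
g(10) = mex{0,1} = 2
g(11) = mex{0,2,3} = 1
The P-positions (g = 0) in 0..11 are 0, 1, 6, 9.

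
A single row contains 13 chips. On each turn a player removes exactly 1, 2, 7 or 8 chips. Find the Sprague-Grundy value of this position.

1

Compute g(0), g(1), … for moves {1, 2, 7, 8}:
k:     0  1  2  3  4  5  6  7  8  9 10 11 12 13
g(k):  0  1  2  0  1  2  0  1  2  0  1  2  0  1
So g(13) = 1.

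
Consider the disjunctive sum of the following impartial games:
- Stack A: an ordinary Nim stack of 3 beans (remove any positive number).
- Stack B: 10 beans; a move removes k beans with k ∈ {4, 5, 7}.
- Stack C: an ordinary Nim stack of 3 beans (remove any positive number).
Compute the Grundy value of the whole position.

2

Stack A is a plain Nim stack of size 3, so its Grundy value is 3.
For stack B, compute g(0), g(1), … with moves {4, 5, 7}:
k:     0  1  2  3  4  5  6  7  8  9 10
g(k):  0  0  0  0  1  1  1  1  2  2  2
So g(10) = 2.
Stack C is a plain Nim stack of size 3, so its Grundy value is 3.
By the Sprague-Grundy theorem, the Grundy value of a sum of independent games is the XOR of the component values.
Combined value = 3 ⊕ 2 ⊕ 3 = 2.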